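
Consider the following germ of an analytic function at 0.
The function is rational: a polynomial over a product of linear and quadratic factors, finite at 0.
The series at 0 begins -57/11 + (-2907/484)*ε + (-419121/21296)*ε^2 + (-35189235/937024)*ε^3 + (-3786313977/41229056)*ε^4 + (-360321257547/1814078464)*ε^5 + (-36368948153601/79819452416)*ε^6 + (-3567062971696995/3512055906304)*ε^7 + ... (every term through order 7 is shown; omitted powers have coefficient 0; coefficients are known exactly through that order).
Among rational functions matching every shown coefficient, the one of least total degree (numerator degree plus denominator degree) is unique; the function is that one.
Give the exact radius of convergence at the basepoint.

The radius of convergence is 4/9.

No rational of total degree below 2 reproduces all 8 coefficients; solving the [0/2] Pade equations on them gives f(ε) = 19/(9*(ε - 4/9)*(ε + 11/12)), whose expansion matches every shown term.
Denominator factor (ε - 4/9): pole of order 1 at 4/9, modulus 4/9.
Denominator factor (ε + 11/12): pole of order 1 at -11/12, modulus 11/12.
The radius of convergence is the smallest modulus among the singular points: 4/9.


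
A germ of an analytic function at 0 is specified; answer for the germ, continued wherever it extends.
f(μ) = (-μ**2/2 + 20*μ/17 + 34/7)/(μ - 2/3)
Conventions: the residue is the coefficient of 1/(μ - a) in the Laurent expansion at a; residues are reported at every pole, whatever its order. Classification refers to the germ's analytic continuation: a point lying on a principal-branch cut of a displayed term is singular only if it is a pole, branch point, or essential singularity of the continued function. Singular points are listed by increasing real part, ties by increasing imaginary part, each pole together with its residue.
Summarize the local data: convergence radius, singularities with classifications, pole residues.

Radius of convergence at 0: 2/3.
At 2/3: a pole of order 1; residue 5804/1071.

Denominator factor (μ - 2/3): pole of order 1 at 2/3, modulus 2/3.
The radius of convergence is the smallest modulus among the singular points: 2/3.
At the order-1 pole 2/3 set g(μ) = (μ - (2/3))*f(μ) = -μ**2/2 + 20*μ/17 + 34/7.
Simple pole: residue = g(a) at a = 2/3, which is 5804/1071.


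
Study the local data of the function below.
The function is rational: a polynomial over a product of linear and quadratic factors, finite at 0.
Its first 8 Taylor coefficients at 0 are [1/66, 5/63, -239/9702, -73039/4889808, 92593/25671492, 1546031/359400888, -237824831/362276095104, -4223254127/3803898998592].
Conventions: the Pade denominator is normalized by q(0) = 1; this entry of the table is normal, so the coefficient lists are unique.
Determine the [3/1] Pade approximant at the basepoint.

The Pade approximant has numerator coefficients [1/66, 200111/2410287, -237307/43385166, -1976981/94658544]; denominator coefficients [1, 370372/1533819].

Taylor coefficients needed (read off): a_0 = 1/66, a_1 = 5/63, a_2 = -239/9702, a_3 = -73039/4889808, a_4 = 92593/25671492.
Write the denominator as Q(α) = 1 + q1*α. Requiring Q*f - P = O(α^5) with deg P <= 3 kills the coefficients of α^4..α^4 in Q*f:
  α^4: a_4 + q1*a_3 = 0, i.e. 92593/25671492 + (-73039/4889808)*q1 = 0.
Solving this linear system: q1 = 370372/1533819.
The numerator is Q*f truncated at degree 3: P0 = a_0 = 1/66; P1 = a_1 + q1*a_0 = 200111/2410287; P2 = a_2 + q1*a_1 = -237307/43385166; P3 = a_3 + q1*a_2 = -1976981/94658544.


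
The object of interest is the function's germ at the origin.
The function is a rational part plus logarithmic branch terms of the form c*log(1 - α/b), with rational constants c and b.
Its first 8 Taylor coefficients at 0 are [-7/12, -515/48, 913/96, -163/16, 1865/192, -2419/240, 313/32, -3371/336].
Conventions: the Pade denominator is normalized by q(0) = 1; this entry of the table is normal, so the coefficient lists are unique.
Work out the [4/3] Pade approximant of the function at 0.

The Pade approximant has numerator coefficients [-7/12, -309978457/29336208, 5356491341/410706912, -462073303/146681040, -11821589/273804608]; denominator coefficients [1, -1193652/4278197, -3947070/4278197, 7625572/21390985].

Taylor coefficients needed (read off): a_0 = -7/12, a_1 = -515/48, a_2 = 913/96, a_3 = -163/16, a_4 = 1865/192, a_5 = -2419/240, a_6 = 313/32, a_7 = -3371/336.
Write the denominator as Q(α) = 1 + q1*α + q2*α^2 + q3*α^3. Requiring Q*f - P = O(α^8) with deg P <= 4 kills the coefficients of α^5..α^7 in Q*f:
  α^5: a_5 + q1*a_4 + q2*a_3 + q3*a_2 = 0, i.e. -2419/240 + (1865/192)*q1 + (-163/16)*q2 + (913/96)*q3 = 0.
  α^6: a_6 + q1*a_5 + q2*a_4 + q3*a_3 = 0, i.e. 313/32 + (-2419/240)*q1 + (1865/192)*q2 + (-163/16)*q3 = 0.
  α^7: a_7 + q1*a_6 + q2*a_5 + q3*a_4 = 0, i.e. -3371/336 + (313/32)*q1 + (-2419/240)*q2 + (1865/192)*q3 = 0.
Solving this linear system: q1 = -1193652/4278197, q2 = -3947070/4278197, q3 = 7625572/21390985.
The numerator is Q*f truncated at degree 4: P0 = a_0 = -7/12; P1 = a_1 + q1*a_0 = -309978457/29336208; P2 = a_2 + q1*a_1 + q2*a_0 = 5356491341/410706912; P3 = a_3 + q1*a_2 + q2*a_1 + q3*a_0 = -462073303/146681040; P4 = a_4 + q1*a_3 + q2*a_2 + q3*a_1 = -11821589/273804608.


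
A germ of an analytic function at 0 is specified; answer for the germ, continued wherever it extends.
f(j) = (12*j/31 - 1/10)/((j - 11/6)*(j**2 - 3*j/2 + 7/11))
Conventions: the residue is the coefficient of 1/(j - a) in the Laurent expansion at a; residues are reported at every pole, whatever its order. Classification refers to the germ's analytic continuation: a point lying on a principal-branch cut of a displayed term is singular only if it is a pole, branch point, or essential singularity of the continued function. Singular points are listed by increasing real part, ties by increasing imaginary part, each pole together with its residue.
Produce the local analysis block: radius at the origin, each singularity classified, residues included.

Denominator factor (j - 11/6): pole of order 1 at 11/6, modulus 11/6.
Denominator factor (j**2 - 3*j/2 + 7/11): discriminant -13/44, complex-conjugate roots (3/4) + ((1/44)*sqrt(143))*i and (3/4) - ((1/44)*sqrt(143))*i; poles of order 1, moduli (1/11)*sqrt(77) and (1/11)*sqrt(77).
The radius of convergence is the smallest modulus among the singular points: (1/11)*sqrt(77).
The factor j**2 - 3*j/2 + 7/11 splits as (j - a)(j - a') with a = (3/4) - ((1/44)*sqrt(143))*i, a' = (3/4) + ((1/44)*sqrt(143))*i. At the order-1 pole a set g(j) = (j - a)*f(j) = [(12*j/31 - 1/10)/(j - 11/6)] / (j - a').
Simple pole: residue = g(a) at a = (3/4) - ((1/44)*sqrt(143))*i, which is (-18711/76570) - ((129/5890)*sqrt(143))*i.
The factor j**2 - 3*j/2 + 7/11 splits as (j - a)(j - a') with a = (3/4) + ((1/44)*sqrt(143))*i, a' = (3/4) - ((1/44)*sqrt(143))*i. At the order-1 pole a set g(j) = (j - a)*f(j) = [(12*j/31 - 1/10)/(j - 11/6)] / (j - a').
Simple pole: residue = g(a) at a = (3/4) + ((1/44)*sqrt(143))*i, which is (-18711/76570) + ((129/5890)*sqrt(143))*i.
At the order-1 pole 11/6 set g(j) = (j - (11/6))*f(j) = (12*j/31 - 1/10)/(j**2 - 3*j/2 + 7/11).
Simple pole: residue = g(a) at a = 11/6, which is 18711/38285.
List the singular points by increasing real part (a conjugate pair: the negative imaginary part first).

Radius of convergence at 0: (1/11)*sqrt(77).
At (3/4) - ((1/44)*sqrt(143))*i: a pole of order 1; residue (-18711/76570) - ((129/5890)*sqrt(143))*i.
At (3/4) + ((1/44)*sqrt(143))*i: a pole of order 1; residue (-18711/76570) + ((129/5890)*sqrt(143))*i.
At 11/6: a pole of order 1; residue 18711/38285.


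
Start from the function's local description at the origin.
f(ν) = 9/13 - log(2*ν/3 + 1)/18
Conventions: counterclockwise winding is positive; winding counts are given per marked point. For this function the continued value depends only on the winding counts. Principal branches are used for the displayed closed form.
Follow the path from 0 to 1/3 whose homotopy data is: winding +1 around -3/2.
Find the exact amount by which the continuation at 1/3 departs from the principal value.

Continued minus principal equals -(1/9)*pi*i.

The rational part is single-valued and drops out of the difference; each branch term changes only by its own monodromy.
(-1/18)*log(1 - ν/(-3/2)): each positive loop around -3/2 adds 2*pi*i to the log, so winding +1 contributes (-1/18)*(1)*2*pi*i = -(1/9)*pi*i.
Summing the contributions at ν = 1/3 gives -(1/9)*pi*i.


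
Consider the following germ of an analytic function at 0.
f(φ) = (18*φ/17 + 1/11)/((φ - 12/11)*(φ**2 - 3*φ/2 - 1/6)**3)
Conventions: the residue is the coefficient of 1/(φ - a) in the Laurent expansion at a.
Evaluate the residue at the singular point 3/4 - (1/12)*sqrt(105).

The residue is 4052687364/1498059125 - (113200580916/513834279875)*sqrt(105).

The factor φ**2 - 3*φ/2 - 1/6 splits as (φ - a)(φ - a') with a = 3/4 - (1/12)*sqrt(105), a' = 3/4 + (1/12)*sqrt(105). At the order-3 pole a set g(φ) = (φ - a)^3*f(φ) = [(18*φ/17 + 1/11)/(φ - 12/11)] / (φ - a')^3.
Order-3 pole: residue = g''(a)/2; g''(3/4 - (1/12)*sqrt(105)) = 8105374728/1498059125 - (226401161832/513834279875)*sqrt(105), so the residue is 4052687364/1498059125 - (113200580916/513834279875)*sqrt(105).


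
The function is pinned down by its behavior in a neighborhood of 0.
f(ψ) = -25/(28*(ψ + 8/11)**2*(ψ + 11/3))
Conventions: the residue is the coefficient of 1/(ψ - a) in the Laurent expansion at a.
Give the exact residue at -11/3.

The residue is -27225/263452.

At the order-1 pole -11/3 set g(ψ) = (ψ - (-11/3))*f(ψ) = -25/(28*(ψ + 8/11)**2).
Simple pole: residue = g(a) at a = -11/3, which is -27225/263452.


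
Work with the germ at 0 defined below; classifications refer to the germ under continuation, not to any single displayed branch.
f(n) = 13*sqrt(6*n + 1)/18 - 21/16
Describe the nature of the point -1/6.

The term (13/18)*sqrt(1 - n/(-1/6)) has argument 1 - -1/6/(-1/6) = 0 at -1/6: a square-root (algebraic, two-sheeted) branch point; the remaining terms are analytic or single-valued there.

The point is an algebraic (square-root) branch point.


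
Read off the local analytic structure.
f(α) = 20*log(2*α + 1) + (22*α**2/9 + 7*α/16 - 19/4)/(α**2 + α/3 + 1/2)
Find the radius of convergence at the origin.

The radius of convergence is 1/2.

Denominator factor (α**2 + α/3 + 1/2): discriminant -17/9, complex-conjugate roots (-1/6) + ((1/6)*sqrt(17))*i and (-1/6) - ((1/6)*sqrt(17))*i; poles of order 1, moduli (1/2)*sqrt(2) and (1/2)*sqrt(2).
Branch term (20)*log(1 - α/(-1/2)): its argument vanishes at α = -1/2, a logarithmic branch point, modulus 1/2.
The radius of convergence is the smallest modulus among the singular points: 1/2.


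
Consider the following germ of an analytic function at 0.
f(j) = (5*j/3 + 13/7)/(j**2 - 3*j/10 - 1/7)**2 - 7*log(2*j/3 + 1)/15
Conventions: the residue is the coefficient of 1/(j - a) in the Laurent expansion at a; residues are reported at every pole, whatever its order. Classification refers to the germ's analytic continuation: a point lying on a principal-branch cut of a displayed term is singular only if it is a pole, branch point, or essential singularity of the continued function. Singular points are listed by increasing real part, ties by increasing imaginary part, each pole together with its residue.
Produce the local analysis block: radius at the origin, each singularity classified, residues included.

Radius of convergence at 0: -3/20 + (1/140)*sqrt(3241).
At -3/2: a logarithmic branch point.
At 3/20 - (1/140)*sqrt(3241): a pole of order 2; residue (29500/214369)*sqrt(3241).
At 3/20 + (1/140)*sqrt(3241): a pole of order 2; residue -(29500/214369)*sqrt(3241).

Denominator factor (j**2 - 3*j/10 - 1/7)^2: discriminant 463/700, real irrational roots 3/20 + (1/140)*sqrt(3241) and 3/20 - (1/140)*sqrt(3241); poles of order 2, moduli 3/20 + (1/140)*sqrt(3241) and -3/20 + (1/140)*sqrt(3241).
Branch term (-7/15)*log(1 - j/(-3/2)): its argument vanishes at j = -3/2, a logarithmic branch point, modulus 3/2.
The radius of convergence is the smallest modulus among the singular points: -3/20 + (1/140)*sqrt(3241).
The branch term is analytic at 3/20 - (1/140)*sqrt(3241) and contributes nothing to the residue; only the rational part matters.
The factor j**2 - 3*j/10 - 1/7 splits as (j - a)(j - a') with a = 3/20 - (1/140)*sqrt(3241), a' = 3/20 + (1/140)*sqrt(3241). At the order-2 pole a set g(j) = (j - a)^2*(rational part) = [5*j/3 + 13/7] / (j - a')^2.
Order-2 pole: residue = g'(a); g'(3/20 - (1/140)*sqrt(3241)) = (29500/214369)*sqrt(3241), so the residue is (29500/214369)*sqrt(3241).
The branch term is analytic at 3/20 + (1/140)*sqrt(3241) and contributes nothing to the residue; only the rational part matters.
The factor j**2 - 3*j/10 - 1/7 splits as (j - a)(j - a') with a = 3/20 + (1/140)*sqrt(3241), a' = 3/20 - (1/140)*sqrt(3241). At the order-2 pole a set g(j) = (j - a)^2*(rational part) = [5*j/3 + 13/7] / (j - a')^2.
Order-2 pole: residue = g'(a); g'(3/20 + (1/140)*sqrt(3241)) = -(29500/214369)*sqrt(3241), so the residue is -(29500/214369)*sqrt(3241).
List the singular points by increasing real part (a conjugate pair: the negative imaginary part first).


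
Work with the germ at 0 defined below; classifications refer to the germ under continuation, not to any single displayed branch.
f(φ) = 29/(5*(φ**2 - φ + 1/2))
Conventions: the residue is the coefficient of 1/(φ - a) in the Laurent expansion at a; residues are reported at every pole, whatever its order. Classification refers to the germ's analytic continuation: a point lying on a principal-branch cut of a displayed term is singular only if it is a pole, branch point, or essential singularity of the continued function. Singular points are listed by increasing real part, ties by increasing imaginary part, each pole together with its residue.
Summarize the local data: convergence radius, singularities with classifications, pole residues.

Denominator factor (φ**2 - φ + 1/2): discriminant -1, complex-conjugate roots (1/2) + (1/2)*i and (1/2) - (1/2)*i; poles of order 1, moduli (1/2)*sqrt(2) and (1/2)*sqrt(2).
The radius of convergence is the smallest modulus among the singular points: (1/2)*sqrt(2).
The factor φ**2 - φ + 1/2 splits as (φ - a)(φ - a') with a = (1/2) - (1/2)*i, a' = (1/2) + (1/2)*i. At the order-1 pole a set g(φ) = (φ - a)*f(φ) = [29/5] / (φ - a').
Simple pole: residue = g(a) at a = (1/2) - (1/2)*i, which is (29/5)*i.
The factor φ**2 - φ + 1/2 splits as (φ - a)(φ - a') with a = (1/2) + (1/2)*i, a' = (1/2) - (1/2)*i. At the order-1 pole a set g(φ) = (φ - a)*f(φ) = [29/5] / (φ - a').
Simple pole: residue = g(a) at a = (1/2) + (1/2)*i, which is -(29/5)*i.
List the singular points by increasing real part (a conjugate pair: the negative imaginary part first).

Radius of convergence at 0: (1/2)*sqrt(2).
At (1/2) - (1/2)*i: a pole of order 1; residue (29/5)*i.
At (1/2) + (1/2)*i: a pole of order 1; residue -(29/5)*i.


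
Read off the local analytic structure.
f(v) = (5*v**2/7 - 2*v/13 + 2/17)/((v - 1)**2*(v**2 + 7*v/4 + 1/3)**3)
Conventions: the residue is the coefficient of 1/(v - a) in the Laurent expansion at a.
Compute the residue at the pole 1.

At the order-2 pole 1 set g(v) = (v - (1))^2*f(v) = (5*v**2/7 - 2*v/13 + 2/17)/(v**2 + 7*v/4 + 1/3)**3.
Order-2 pole: residue = g'(a); g'(1) = -118628928/2899327067, so the residue is -118628928/2899327067.

The residue is -118628928/2899327067.


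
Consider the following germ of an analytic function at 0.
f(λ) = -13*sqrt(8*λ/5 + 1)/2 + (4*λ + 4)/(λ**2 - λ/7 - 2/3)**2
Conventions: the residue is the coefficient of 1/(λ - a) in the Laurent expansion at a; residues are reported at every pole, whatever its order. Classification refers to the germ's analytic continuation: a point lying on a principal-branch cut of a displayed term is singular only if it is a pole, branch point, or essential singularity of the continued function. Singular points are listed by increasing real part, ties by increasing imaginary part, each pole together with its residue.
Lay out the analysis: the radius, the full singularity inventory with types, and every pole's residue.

Denominator factor (λ**2 - λ/7 - 2/3)^2: discriminant 395/147, real irrational roots 1/14 + (1/42)*sqrt(1185) and 1/14 - (1/42)*sqrt(1185); poles of order 2, moduli 1/14 + (1/42)*sqrt(1185) and -1/14 + (1/42)*sqrt(1185).
Branch term (-13/2)*sqrt(1 - λ/(-5/8)): its argument vanishes at λ = -5/8, a square-root branch point, modulus 5/8.
The radius of convergence is the smallest modulus among the singular points: 5/8.
The branch term is analytic at 1/14 - (1/42)*sqrt(1185) and contributes nothing to the residue; only the rational part matters.
The factor λ**2 - λ/7 - 2/3 splits as (λ - a)(λ - a') with a = 1/14 - (1/42)*sqrt(1185), a' = 1/14 + (1/42)*sqrt(1185). At the order-2 pole a set g(λ) = (λ - a)^2*(rational part) = [4*λ + 4] / (λ - a')^2.
Order-2 pole: residue = g'(a); g'(1/14 - (1/42)*sqrt(1185)) = (1764/31205)*sqrt(1185), so the residue is (1764/31205)*sqrt(1185).
The branch term is analytic at 1/14 + (1/42)*sqrt(1185) and contributes nothing to the residue; only the rational part matters.
The factor λ**2 - λ/7 - 2/3 splits as (λ - a)(λ - a') with a = 1/14 + (1/42)*sqrt(1185), a' = 1/14 - (1/42)*sqrt(1185). At the order-2 pole a set g(λ) = (λ - a)^2*(rational part) = [4*λ + 4] / (λ - a')^2.
Order-2 pole: residue = g'(a); g'(1/14 + (1/42)*sqrt(1185)) = -(1764/31205)*sqrt(1185), so the residue is -(1764/31205)*sqrt(1185).
List the singular points by increasing real part (a conjugate pair: the negative imaginary part first).

Radius of convergence at 0: 5/8.
At 1/14 - (1/42)*sqrt(1185): a pole of order 2; residue (1764/31205)*sqrt(1185).
At -5/8: an algebraic (square-root) branch point.
At 1/14 + (1/42)*sqrt(1185): a pole of order 2; residue -(1764/31205)*sqrt(1185).


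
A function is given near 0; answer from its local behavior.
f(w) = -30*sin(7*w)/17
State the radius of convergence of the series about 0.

The radius of convergence is infinite.

The factor sin(7*w) is entire and contributes no finite singular point.
The polynomial part has no poles.
No finite singular points: the Taylor series at 0 converges everywhere.


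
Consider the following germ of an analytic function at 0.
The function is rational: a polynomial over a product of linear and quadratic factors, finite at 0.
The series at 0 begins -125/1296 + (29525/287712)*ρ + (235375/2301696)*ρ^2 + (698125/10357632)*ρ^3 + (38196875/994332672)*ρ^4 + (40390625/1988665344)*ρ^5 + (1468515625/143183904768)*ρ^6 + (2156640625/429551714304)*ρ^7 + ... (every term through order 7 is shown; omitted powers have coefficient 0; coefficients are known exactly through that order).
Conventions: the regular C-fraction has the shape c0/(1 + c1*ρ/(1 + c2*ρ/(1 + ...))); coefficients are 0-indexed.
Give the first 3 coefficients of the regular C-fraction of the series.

The regular C-fraction coefficients are [-125/1296, 1181/1110, -10804369/5243640].

Taylor coefficients (read off): a_0 = -125/1296, a_1 = 29525/287712, a_2 = 235375/2301696.
c0 = a_0 = -125/1296. Peel one level at a time: if S = 1 + c*ρ/S' with S'(0) = 1, then c is the ρ-coefficient of S and S' = c*ρ/(S - 1).
S_1 = c0/f = 1 + (1181/1110)*ρ + (10804369/4928400)*ρ^2 + ...; c1 = 1181/1110.
S_2 = c1*ρ/(S_1 - 1) = 1 + (-10804369/5243640)*ρ + ...; c2 = -10804369/5243640.


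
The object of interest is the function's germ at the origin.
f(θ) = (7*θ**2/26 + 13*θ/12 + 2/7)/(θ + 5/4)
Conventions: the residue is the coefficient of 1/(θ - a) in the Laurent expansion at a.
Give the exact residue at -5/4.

The residue is -5659/8736.

At the order-1 pole -5/4 set g(θ) = (θ - (-5/4))*f(θ) = 7*θ**2/26 + 13*θ/12 + 2/7.
Simple pole: residue = g(a) at a = -5/4, which is -5659/8736.


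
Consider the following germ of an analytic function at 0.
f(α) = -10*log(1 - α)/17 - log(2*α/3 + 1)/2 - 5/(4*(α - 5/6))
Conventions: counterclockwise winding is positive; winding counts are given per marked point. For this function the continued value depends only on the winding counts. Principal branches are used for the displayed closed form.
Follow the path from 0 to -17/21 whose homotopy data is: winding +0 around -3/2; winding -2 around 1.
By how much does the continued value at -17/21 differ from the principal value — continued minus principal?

Continued minus principal equals (40/17)*pi*i.

The rational part is single-valued and drops out of the difference; each branch term changes only by its own monodromy.
(-1/2)*log(1 - α/(-3/2)): winding 0 around -3/2, so this term returns to its principal value, contribution 0.
(-10/17)*log(1 - α/(1)): each positive loop around 1 adds 2*pi*i to the log, so winding -2 contributes (-10/17)*(-2)*2*pi*i = (40/17)*pi*i.
Summing the contributions at α = -17/21 gives (40/17)*pi*i.


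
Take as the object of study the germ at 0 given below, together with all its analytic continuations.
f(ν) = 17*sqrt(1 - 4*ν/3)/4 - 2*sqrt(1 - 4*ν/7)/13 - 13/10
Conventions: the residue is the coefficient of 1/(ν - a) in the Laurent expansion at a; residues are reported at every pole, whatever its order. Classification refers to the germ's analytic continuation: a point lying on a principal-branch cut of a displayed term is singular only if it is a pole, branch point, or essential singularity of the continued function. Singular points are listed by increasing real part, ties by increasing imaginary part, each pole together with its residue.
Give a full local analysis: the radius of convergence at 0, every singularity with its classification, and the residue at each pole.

Branch term (17/4)*sqrt(1 - ν/(3/4)): its argument vanishes at ν = 3/4, a square-root branch point, modulus 3/4.
Branch term (-2/13)*sqrt(1 - ν/(7/4)): its argument vanishes at ν = 7/4, a square-root branch point, modulus 7/4.
The radius of convergence is the smallest modulus among the singular points: 3/4.
List the singular points by increasing real part (a conjugate pair: the negative imaginary part first).

Radius of convergence at 0: 3/4.
At 3/4: an algebraic (square-root) branch point.
At 7/4: an algebraic (square-root) branch point.


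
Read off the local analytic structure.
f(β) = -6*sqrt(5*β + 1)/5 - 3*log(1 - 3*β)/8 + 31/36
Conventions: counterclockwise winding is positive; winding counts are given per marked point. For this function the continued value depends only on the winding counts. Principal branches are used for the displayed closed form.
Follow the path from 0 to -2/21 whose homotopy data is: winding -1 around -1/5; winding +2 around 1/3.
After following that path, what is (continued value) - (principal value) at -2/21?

Continued minus principal equals ((4/35)*sqrt(231)) - ((3/2)*pi)*i.

The rational part is single-valued and drops out of the difference; each branch term changes only by its own monodromy.
(-3/8)*log(1 - β/(1/3)): each positive loop around 1/3 adds 2*pi*i to the log, so winding +2 contributes (-3/8)*(2)*2*pi*i = -(3/2)*pi*i.
(-6/5)*sqrt(1 - β/(-1/5)): winding -1 is odd, the square root flips sign, contributing -2*(-6/5)*sqrt(1 - (-2/21)/(-1/5)) = -2*(-6/5)*sqrt(11/21) = (4/35)*sqrt(231).
Summing the contributions at β = -2/21 gives ((4/35)*sqrt(231)) - ((3/2)*pi)*i.


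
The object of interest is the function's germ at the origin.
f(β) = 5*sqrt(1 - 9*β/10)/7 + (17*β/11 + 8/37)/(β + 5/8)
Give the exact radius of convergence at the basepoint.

The radius of convergence is 5/8.

Denominator factor (β + 5/8): pole of order 1 at -5/8, modulus 5/8.
Branch term (5/7)*sqrt(1 - β/(10/9)): its argument vanishes at β = 10/9, a square-root branch point, modulus 10/9.
The radius of convergence is the smallest modulus among the singular points: 5/8.


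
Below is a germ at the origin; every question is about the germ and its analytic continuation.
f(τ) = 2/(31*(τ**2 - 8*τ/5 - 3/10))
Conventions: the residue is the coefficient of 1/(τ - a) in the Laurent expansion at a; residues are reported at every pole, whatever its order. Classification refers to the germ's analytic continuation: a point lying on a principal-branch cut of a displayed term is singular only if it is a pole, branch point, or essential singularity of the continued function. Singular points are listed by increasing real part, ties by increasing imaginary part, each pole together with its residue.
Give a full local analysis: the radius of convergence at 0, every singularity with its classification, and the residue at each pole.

Denominator factor (τ**2 - 8*τ/5 - 3/10): discriminant 94/25, real irrational roots 4/5 + (1/10)*sqrt(94) and 4/5 - (1/10)*sqrt(94); poles of order 1, moduli 4/5 + (1/10)*sqrt(94) and -4/5 + (1/10)*sqrt(94).
The radius of convergence is the smallest modulus among the singular points: -4/5 + (1/10)*sqrt(94).
The factor τ**2 - 8*τ/5 - 3/10 splits as (τ - a)(τ - a') with a = 4/5 - (1/10)*sqrt(94), a' = 4/5 + (1/10)*sqrt(94). At the order-1 pole a set g(τ) = (τ - a)*f(τ) = [2/31] / (τ - a').
Simple pole: residue = g(a) at a = 4/5 - (1/10)*sqrt(94), which is -(5/1457)*sqrt(94).
The factor τ**2 - 8*τ/5 - 3/10 splits as (τ - a)(τ - a') with a = 4/5 + (1/10)*sqrt(94), a' = 4/5 - (1/10)*sqrt(94). At the order-1 pole a set g(τ) = (τ - a)*f(τ) = [2/31] / (τ - a').
Simple pole: residue = g(a) at a = 4/5 + (1/10)*sqrt(94), which is (5/1457)*sqrt(94).
List the singular points by increasing real part (a conjugate pair: the negative imaginary part first).

Radius of convergence at 0: -4/5 + (1/10)*sqrt(94).
At 4/5 - (1/10)*sqrt(94): a pole of order 1; residue -(5/1457)*sqrt(94).
At 4/5 + (1/10)*sqrt(94): a pole of order 1; residue (5/1457)*sqrt(94).


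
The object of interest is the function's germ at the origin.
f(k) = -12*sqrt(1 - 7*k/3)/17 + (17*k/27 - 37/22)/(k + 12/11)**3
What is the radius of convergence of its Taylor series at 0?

The radius of convergence is 3/7.

Denominator factor (k + 12/11)^3: pole of order 3 at -12/11, modulus 12/11.
Branch term (-12/17)*sqrt(1 - k/(3/7)): its argument vanishes at k = 3/7, a square-root branch point, modulus 3/7.
The radius of convergence is the smallest modulus among the singular points: 3/7.


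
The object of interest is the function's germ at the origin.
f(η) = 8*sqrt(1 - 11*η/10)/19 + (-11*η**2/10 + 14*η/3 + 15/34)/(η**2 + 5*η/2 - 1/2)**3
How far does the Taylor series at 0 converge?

Denominator factor (η**2 + 5*η/2 - 1/2)^3: discriminant 33/4, real irrational roots -5/4 + (1/4)*sqrt(33) and -5/4 - (1/4)*sqrt(33); poles of order 3, moduli -5/4 + (1/4)*sqrt(33) and 5/4 + (1/4)*sqrt(33).
Branch term (8/19)*sqrt(1 - η/(10/11)): its argument vanishes at η = 10/11, a square-root branch point, modulus 10/11.
The radius of convergence is the smallest modulus among the singular points: -5/4 + (1/4)*sqrt(33).

The radius of convergence is -5/4 + (1/4)*sqrt(33).


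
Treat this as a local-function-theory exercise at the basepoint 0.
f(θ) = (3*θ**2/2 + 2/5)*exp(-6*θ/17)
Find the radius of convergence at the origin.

The factor exp(-6*θ/17) is entire and contributes no finite singular point.
The polynomial part has no poles.
No finite singular points: the Taylor series at 0 converges everywhere.

The radius of convergence is infinite.


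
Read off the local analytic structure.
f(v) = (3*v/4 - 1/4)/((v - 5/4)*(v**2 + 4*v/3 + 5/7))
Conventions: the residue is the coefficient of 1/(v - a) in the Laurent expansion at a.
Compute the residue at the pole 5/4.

At the order-1 pole 5/4 set g(v) = (v - (5/4))*f(v) = (3*v/4 - 1/4)/(v**2 + 4*v/3 + 5/7).
Simple pole: residue = g(a) at a = 5/4, which is 231/1325.

The residue is 231/1325.


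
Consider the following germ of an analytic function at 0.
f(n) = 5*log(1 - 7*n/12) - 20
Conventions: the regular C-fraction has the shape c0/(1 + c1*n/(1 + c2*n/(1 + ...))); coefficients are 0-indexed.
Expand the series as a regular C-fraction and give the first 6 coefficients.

Taylor coefficients (expand at 0): a_0 = -20, a_1 = -35/12, a_2 = -245/288, a_3 = -1715/5184, a_4 = -12005/82944, a_5 = -16807/248832.
c0 = a_0 = -20. Peel one level at a time: if S = 1 + c*n/S' with S'(0) = 1, then c is the n-coefficient of S and S' = c*n/(S - 1).
S_1 = c0/f = 1 + (-7/48)*n + (-49/2304)*n^2 + ...; c1 = -7/48.
S_2 = c1*n/(S_1 - 1) = 1 + (-7/48)*n + (-49/1728)*n^2 + ...; c2 = -7/48.
S_3 = c2*n/(S_2 - 1) = 1 + (-7/36)*n + (-49/2592)*n^2 + ...; c3 = -7/36.
S_4 = c3*n/(S_3 - 1) = 1 + (-7/72)*n + (-49/2160)*n^2 + ...; c4 = -7/72.
S_5 = c4*n/(S_4 - 1) = 1 + (-7/30)*n + ...; c5 = -7/30.

The regular C-fraction coefficients are [-20, -7/48, -7/48, -7/36, -7/72, -7/30].


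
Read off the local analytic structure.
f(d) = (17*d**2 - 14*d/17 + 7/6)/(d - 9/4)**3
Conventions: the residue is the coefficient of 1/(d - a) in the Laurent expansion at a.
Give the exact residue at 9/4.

At the order-3 pole 9/4 set g(d) = (d - (9/4))^3*f(d) = 17*d**2 - 14*d/17 + 7/6.
Order-3 pole: residue = g''(a)/2; g''(9/4) = 34, so the residue is 17.

The residue is 17.


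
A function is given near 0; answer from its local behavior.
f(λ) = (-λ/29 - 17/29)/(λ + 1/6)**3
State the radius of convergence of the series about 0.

The radius of convergence is 1/6.

Denominator factor (λ + 1/6)^3: pole of order 3 at -1/6, modulus 1/6.
The radius of convergence is the smallest modulus among the singular points: 1/6.


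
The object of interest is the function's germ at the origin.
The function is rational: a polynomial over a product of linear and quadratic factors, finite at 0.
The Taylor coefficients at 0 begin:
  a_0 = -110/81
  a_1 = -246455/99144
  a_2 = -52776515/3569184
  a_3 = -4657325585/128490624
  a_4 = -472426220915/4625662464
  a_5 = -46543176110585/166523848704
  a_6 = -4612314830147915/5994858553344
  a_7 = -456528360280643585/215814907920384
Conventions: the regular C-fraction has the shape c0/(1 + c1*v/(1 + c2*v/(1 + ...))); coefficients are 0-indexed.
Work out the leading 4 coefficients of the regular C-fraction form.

The regular C-fraction coefficients are [-110/81, -4481/2448, -5019067/1218832, 113613586754/22490439227].

Taylor coefficients (read off): a_0 = -110/81, a_1 = -246455/99144, a_2 = -52776515/3569184, a_3 = -4657325585/128490624.
c0 = a_0 = -110/81. Peel one level at a time: if S = 1 + c*v/S' with S'(0) = 1, then c is the v-coefficient of S and S' = c*v/(S - 1).
S_1 = c0/f = 1 + (-4481/2448)*v + (-5019067/665856)*v^2 + ...; c1 = -4481/2448.
S_2 = c1*v/(S_1 - 1) = 1 + (-5019067/1218832)*v + (3341576081/160634888)*v^2 + ...; c2 = -5019067/1218832.
S_3 = c2*v/(S_2 - 1) = 1 + (113613586754/22490439227)*v + ...; c3 = 113613586754/22490439227.


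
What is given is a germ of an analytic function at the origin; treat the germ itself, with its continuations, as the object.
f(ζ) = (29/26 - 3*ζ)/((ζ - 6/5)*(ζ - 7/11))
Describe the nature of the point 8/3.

Denominator factors: ζ - 7/11 = 67/33 at ζ = 8/3; ζ - 6/5 = 22/15 at ζ = 8/3 — none vanishes.
So the germ continues analytically to 8/3.

The point is a regular point.


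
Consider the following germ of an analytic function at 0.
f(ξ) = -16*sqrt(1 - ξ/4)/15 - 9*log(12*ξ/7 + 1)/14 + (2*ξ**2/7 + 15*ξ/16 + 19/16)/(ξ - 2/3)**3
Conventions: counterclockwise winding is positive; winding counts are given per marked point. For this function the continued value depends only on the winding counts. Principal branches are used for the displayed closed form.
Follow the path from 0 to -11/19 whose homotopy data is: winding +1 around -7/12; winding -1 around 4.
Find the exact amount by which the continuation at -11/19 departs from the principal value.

The rational part is single-valued and drops out of the difference; each branch term changes only by its own monodromy.
(-9/14)*log(1 - ξ/(-7/12)): each positive loop around -7/12 adds 2*pi*i to the log, so winding +1 contributes (-9/14)*(1)*2*pi*i = -(9/7)*pi*i.
(-16/15)*sqrt(1 - ξ/(4)): winding -1 is odd, the square root flips sign, contributing -2*(-16/15)*sqrt(1 - (-11/19)/(4)) = -2*(-16/15)*sqrt(87/76) = (16/285)*sqrt(1653).
Summing the contributions at ξ = -11/19 gives ((16/285)*sqrt(1653)) - ((9/7)*pi)*i.

Continued minus principal equals ((16/285)*sqrt(1653)) - ((9/7)*pi)*i.


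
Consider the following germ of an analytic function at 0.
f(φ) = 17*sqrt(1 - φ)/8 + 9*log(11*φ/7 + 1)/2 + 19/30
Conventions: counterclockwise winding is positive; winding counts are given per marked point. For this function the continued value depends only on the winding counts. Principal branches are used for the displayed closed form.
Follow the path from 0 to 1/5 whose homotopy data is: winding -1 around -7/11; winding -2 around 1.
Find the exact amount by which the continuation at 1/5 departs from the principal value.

Continued minus principal equals -(9)*pi*i.

The rational part is single-valued and drops out of the difference; each branch term changes only by its own monodromy.
(17/8)*sqrt(1 - φ/(1)): winding -2 is even, the square root returns to the same sheet, contribution 0.
(9/2)*log(1 - φ/(-7/11)): each positive loop around -7/11 adds 2*pi*i to the log, so winding -1 contributes (9/2)*(-1)*2*pi*i = -(9)*pi*i.
Summing the contributions at φ = 1/5 gives -(9)*pi*i.


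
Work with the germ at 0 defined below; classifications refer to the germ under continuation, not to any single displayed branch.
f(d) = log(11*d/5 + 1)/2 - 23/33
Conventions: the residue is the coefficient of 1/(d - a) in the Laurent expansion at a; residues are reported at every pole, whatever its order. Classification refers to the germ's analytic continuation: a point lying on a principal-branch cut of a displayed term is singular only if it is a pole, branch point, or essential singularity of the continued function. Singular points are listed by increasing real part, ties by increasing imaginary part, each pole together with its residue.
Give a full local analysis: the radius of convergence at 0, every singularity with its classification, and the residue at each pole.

Branch term (1/2)*log(1 - d/(-5/11)): its argument vanishes at d = -5/11, a logarithmic branch point, modulus 5/11.
The radius of convergence is the smallest modulus among the singular points: 5/11.

Radius of convergence at 0: 5/11.
At -5/11: a logarithmic branch point.


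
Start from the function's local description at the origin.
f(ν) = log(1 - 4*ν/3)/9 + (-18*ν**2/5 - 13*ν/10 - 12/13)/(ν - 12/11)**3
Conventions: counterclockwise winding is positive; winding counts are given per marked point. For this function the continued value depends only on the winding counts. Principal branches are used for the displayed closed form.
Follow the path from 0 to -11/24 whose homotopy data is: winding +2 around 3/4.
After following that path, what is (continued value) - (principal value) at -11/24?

Continued minus principal equals (4/9)*pi*i.

The rational part is single-valued and drops out of the difference; each branch term changes only by its own monodromy.
(1/9)*log(1 - ν/(3/4)): each positive loop around 3/4 adds 2*pi*i to the log, so winding +2 contributes (1/9)*(2)*2*pi*i = (4/9)*pi*i.
Summing the contributions at ν = -11/24 gives (4/9)*pi*i.


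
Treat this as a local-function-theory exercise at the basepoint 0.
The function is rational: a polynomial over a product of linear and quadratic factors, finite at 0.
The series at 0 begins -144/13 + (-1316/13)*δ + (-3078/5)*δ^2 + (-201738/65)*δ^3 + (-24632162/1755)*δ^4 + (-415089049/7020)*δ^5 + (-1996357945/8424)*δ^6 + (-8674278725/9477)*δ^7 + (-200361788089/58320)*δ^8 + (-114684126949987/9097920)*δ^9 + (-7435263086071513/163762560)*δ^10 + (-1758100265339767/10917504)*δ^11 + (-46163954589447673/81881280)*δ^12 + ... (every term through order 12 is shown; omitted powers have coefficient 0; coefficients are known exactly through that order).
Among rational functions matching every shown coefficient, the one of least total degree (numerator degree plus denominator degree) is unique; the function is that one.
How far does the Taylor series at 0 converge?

No rational of total degree below 11 reproduces all 13 coefficients; solving the [2/9] Pade equations on them gives f(δ) = (23*δ**2/10 + δ/2 - 18/13)/((δ - 1/3)**3*(δ**2 + δ/4 - 3/2)**3), whose expansion matches every shown term.
Denominator factor (δ**2 + δ/4 - 3/2)^3: discriminant 97/16, real irrational roots -1/8 + (1/8)*sqrt(97) and -1/8 - (1/8)*sqrt(97); poles of order 3, moduli -1/8 + (1/8)*sqrt(97) and 1/8 + (1/8)*sqrt(97).
Denominator factor (δ - 1/3)^3: pole of order 3 at 1/3, modulus 1/3.
The radius of convergence is the smallest modulus among the singular points: 1/3.

The radius of convergence is 1/3.


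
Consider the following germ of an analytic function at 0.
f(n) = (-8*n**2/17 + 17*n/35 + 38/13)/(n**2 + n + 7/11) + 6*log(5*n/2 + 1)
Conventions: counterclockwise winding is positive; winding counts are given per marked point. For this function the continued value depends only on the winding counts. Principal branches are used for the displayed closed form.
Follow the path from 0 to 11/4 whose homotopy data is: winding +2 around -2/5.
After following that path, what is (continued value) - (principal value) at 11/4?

Continued minus principal equals (24)*pi*i.

The rational part is single-valued and drops out of the difference; each branch term changes only by its own monodromy.
(6)*log(1 - n/(-2/5)): each positive loop around -2/5 adds 2*pi*i to the log, so winding +2 contributes (6)*(2)*2*pi*i = (24)*pi*i.
Summing the contributions at n = 11/4 gives (24)*pi*i.


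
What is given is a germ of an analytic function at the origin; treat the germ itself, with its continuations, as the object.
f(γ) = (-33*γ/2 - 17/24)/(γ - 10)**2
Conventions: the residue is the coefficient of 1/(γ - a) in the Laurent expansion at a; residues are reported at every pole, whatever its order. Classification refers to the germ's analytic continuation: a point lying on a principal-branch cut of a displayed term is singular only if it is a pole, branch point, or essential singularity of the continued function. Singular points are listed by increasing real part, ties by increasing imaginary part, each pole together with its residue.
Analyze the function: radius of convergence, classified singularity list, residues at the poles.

Denominator factor (γ - 10)^2: pole of order 2 at 10, modulus 10.
The radius of convergence is the smallest modulus among the singular points: 10.
At the order-2 pole 10 set g(γ) = (γ - (10))^2*f(γ) = -33*γ/2 - 17/24.
Order-2 pole: residue = g'(a); g'(10) = -33/2, so the residue is -33/2.

Radius of convergence at 0: 10.
At 10: a pole of order 2; residue -33/2.


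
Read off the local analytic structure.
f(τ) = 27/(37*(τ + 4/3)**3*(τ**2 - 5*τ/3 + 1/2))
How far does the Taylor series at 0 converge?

Denominator factor (τ + 4/3)^3: pole of order 3 at -4/3, modulus 4/3.
Denominator factor (τ**2 - 5*τ/3 + 1/2): discriminant 7/9, real irrational roots 5/6 + (1/6)*sqrt(7) and 5/6 - (1/6)*sqrt(7); poles of order 1, moduli 5/6 + (1/6)*sqrt(7) and 5/6 - (1/6)*sqrt(7).
The radius of convergence is the smallest modulus among the singular points: 5/6 - (1/6)*sqrt(7).

The radius of convergence is 5/6 - (1/6)*sqrt(7).


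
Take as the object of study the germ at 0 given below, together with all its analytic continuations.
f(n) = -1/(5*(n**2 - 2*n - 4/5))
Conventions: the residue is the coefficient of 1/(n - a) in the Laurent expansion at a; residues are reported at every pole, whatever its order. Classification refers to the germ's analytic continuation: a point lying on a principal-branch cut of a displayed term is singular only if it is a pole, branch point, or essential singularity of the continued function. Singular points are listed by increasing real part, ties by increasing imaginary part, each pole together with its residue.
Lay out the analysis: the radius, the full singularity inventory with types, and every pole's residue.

Denominator factor (n**2 - 2*n - 4/5): discriminant 36/5, real irrational roots 1 + (3/5)*sqrt(5) and 1 - (3/5)*sqrt(5); poles of order 1, moduli 1 + (3/5)*sqrt(5) and -1 + (3/5)*sqrt(5).
The radius of convergence is the smallest modulus among the singular points: -1 + (3/5)*sqrt(5).
The factor n**2 - 2*n - 4/5 splits as (n - a)(n - a') with a = 1 - (3/5)*sqrt(5), a' = 1 + (3/5)*sqrt(5). At the order-1 pole a set g(n) = (n - a)*f(n) = [-1/5] / (n - a').
Simple pole: residue = g(a) at a = 1 - (3/5)*sqrt(5), which is (1/30)*sqrt(5).
The factor n**2 - 2*n - 4/5 splits as (n - a)(n - a') with a = 1 + (3/5)*sqrt(5), a' = 1 - (3/5)*sqrt(5). At the order-1 pole a set g(n) = (n - a)*f(n) = [-1/5] / (n - a').
Simple pole: residue = g(a) at a = 1 + (3/5)*sqrt(5), which is -(1/30)*sqrt(5).
List the singular points by increasing real part (a conjugate pair: the negative imaginary part first).

Radius of convergence at 0: -1 + (3/5)*sqrt(5).
At 1 - (3/5)*sqrt(5): a pole of order 1; residue (1/30)*sqrt(5).
At 1 + (3/5)*sqrt(5): a pole of order 1; residue -(1/30)*sqrt(5).
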